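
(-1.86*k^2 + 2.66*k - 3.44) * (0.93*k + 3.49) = -1.7298*k^3 - 4.0176*k^2 + 6.0842*k - 12.0056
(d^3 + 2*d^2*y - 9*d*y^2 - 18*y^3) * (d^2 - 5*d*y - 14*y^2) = d^5 - 3*d^4*y - 33*d^3*y^2 - d^2*y^3 + 216*d*y^4 + 252*y^5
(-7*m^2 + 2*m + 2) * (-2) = 14*m^2 - 4*m - 4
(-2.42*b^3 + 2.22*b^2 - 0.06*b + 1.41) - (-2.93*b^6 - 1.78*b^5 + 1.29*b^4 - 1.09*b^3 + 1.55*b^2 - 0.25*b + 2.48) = 2.93*b^6 + 1.78*b^5 - 1.29*b^4 - 1.33*b^3 + 0.67*b^2 + 0.19*b - 1.07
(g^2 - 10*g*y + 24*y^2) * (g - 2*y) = g^3 - 12*g^2*y + 44*g*y^2 - 48*y^3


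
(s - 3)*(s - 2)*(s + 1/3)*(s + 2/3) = s^4 - 4*s^3 + 11*s^2/9 + 44*s/9 + 4/3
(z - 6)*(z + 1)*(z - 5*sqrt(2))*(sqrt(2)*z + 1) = sqrt(2)*z^4 - 9*z^3 - 5*sqrt(2)*z^3 - 11*sqrt(2)*z^2 + 45*z^2 + 25*sqrt(2)*z + 54*z + 30*sqrt(2)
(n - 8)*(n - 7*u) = n^2 - 7*n*u - 8*n + 56*u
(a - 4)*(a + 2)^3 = a^4 + 2*a^3 - 12*a^2 - 40*a - 32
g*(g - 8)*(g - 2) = g^3 - 10*g^2 + 16*g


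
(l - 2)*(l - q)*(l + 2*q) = l^3 + l^2*q - 2*l^2 - 2*l*q^2 - 2*l*q + 4*q^2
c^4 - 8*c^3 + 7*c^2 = c^2*(c - 7)*(c - 1)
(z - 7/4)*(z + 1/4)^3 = z^4 - z^3 - 9*z^2/8 - 5*z/16 - 7/256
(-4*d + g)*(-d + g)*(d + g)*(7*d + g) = 28*d^4 - 3*d^3*g - 29*d^2*g^2 + 3*d*g^3 + g^4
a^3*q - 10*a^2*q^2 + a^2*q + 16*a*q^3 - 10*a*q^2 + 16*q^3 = (a - 8*q)*(a - 2*q)*(a*q + q)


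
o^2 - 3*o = o*(o - 3)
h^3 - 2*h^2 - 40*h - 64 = (h - 8)*(h + 2)*(h + 4)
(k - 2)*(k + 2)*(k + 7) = k^3 + 7*k^2 - 4*k - 28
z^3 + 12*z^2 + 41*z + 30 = (z + 1)*(z + 5)*(z + 6)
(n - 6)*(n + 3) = n^2 - 3*n - 18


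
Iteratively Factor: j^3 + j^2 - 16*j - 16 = (j + 1)*(j^2 - 16) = (j - 4)*(j + 1)*(j + 4)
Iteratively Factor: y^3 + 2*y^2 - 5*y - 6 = (y - 2)*(y^2 + 4*y + 3) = (y - 2)*(y + 1)*(y + 3)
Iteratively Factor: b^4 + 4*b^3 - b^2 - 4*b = (b - 1)*(b^3 + 5*b^2 + 4*b) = b*(b - 1)*(b^2 + 5*b + 4) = b*(b - 1)*(b + 4)*(b + 1)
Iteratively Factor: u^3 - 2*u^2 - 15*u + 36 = (u - 3)*(u^2 + u - 12) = (u - 3)*(u + 4)*(u - 3)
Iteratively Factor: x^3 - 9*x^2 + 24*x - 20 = (x - 5)*(x^2 - 4*x + 4) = (x - 5)*(x - 2)*(x - 2)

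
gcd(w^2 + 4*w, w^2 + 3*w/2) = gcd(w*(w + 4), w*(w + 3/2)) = w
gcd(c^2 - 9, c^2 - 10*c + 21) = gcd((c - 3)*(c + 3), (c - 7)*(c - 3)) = c - 3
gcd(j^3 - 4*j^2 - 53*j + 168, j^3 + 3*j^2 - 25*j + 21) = j^2 + 4*j - 21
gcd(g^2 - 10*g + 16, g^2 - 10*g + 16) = g^2 - 10*g + 16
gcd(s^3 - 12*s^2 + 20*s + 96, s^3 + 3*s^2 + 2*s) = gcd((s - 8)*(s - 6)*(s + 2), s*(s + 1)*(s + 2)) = s + 2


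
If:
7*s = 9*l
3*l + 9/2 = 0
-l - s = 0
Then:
No Solution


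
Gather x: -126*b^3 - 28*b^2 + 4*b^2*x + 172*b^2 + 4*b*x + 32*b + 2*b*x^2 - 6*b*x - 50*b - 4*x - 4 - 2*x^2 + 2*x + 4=-126*b^3 + 144*b^2 - 18*b + x^2*(2*b - 2) + x*(4*b^2 - 2*b - 2)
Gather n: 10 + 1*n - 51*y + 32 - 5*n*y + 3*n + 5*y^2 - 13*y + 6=n*(4 - 5*y) + 5*y^2 - 64*y + 48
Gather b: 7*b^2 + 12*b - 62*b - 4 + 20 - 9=7*b^2 - 50*b + 7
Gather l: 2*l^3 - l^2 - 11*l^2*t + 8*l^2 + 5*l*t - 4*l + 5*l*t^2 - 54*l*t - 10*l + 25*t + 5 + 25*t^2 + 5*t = 2*l^3 + l^2*(7 - 11*t) + l*(5*t^2 - 49*t - 14) + 25*t^2 + 30*t + 5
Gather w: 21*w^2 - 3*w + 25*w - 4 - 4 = 21*w^2 + 22*w - 8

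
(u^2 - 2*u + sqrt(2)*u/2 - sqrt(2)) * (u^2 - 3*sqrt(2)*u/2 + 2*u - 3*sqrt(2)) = u^4 - sqrt(2)*u^3 - 11*u^2/2 + 4*sqrt(2)*u + 6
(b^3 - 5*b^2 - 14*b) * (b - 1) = b^4 - 6*b^3 - 9*b^2 + 14*b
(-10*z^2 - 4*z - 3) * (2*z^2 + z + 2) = -20*z^4 - 18*z^3 - 30*z^2 - 11*z - 6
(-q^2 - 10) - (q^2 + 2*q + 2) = -2*q^2 - 2*q - 12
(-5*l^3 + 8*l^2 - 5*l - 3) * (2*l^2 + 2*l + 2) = -10*l^5 + 6*l^4 - 4*l^3 - 16*l - 6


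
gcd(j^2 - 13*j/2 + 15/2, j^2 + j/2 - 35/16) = 1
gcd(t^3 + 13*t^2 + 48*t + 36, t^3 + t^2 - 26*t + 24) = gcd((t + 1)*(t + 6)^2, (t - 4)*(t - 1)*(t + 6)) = t + 6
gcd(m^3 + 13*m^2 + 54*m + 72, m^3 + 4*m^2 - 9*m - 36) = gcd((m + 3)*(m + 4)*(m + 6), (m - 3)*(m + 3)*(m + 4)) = m^2 + 7*m + 12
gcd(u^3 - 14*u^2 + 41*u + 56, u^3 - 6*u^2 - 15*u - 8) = u^2 - 7*u - 8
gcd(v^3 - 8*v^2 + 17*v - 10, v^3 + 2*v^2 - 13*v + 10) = v^2 - 3*v + 2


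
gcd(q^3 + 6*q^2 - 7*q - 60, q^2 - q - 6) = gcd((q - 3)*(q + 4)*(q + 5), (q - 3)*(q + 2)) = q - 3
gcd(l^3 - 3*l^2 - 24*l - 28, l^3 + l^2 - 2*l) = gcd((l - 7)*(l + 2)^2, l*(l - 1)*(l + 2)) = l + 2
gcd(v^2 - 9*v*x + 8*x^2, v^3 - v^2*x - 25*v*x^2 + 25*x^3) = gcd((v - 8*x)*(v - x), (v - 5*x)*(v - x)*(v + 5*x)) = -v + x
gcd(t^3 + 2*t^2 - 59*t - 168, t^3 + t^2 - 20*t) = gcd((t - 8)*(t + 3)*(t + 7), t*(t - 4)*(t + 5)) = 1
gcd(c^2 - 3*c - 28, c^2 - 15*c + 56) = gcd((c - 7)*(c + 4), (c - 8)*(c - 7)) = c - 7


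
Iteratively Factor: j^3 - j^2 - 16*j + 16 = (j + 4)*(j^2 - 5*j + 4) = (j - 1)*(j + 4)*(j - 4)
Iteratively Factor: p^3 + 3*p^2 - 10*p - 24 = (p + 4)*(p^2 - p - 6) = (p - 3)*(p + 4)*(p + 2)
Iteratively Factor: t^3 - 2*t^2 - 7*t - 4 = (t + 1)*(t^2 - 3*t - 4) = (t + 1)^2*(t - 4)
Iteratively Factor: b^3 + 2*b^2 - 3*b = (b)*(b^2 + 2*b - 3) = b*(b - 1)*(b + 3)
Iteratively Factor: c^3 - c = (c + 1)*(c^2 - c) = (c - 1)*(c + 1)*(c)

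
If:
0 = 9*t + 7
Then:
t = -7/9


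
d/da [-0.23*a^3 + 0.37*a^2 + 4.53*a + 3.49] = -0.69*a^2 + 0.74*a + 4.53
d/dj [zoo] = 0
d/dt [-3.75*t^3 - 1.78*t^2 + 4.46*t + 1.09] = -11.25*t^2 - 3.56*t + 4.46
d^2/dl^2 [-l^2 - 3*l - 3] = -2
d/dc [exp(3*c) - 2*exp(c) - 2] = (3*exp(2*c) - 2)*exp(c)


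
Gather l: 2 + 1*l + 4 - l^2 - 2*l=-l^2 - l + 6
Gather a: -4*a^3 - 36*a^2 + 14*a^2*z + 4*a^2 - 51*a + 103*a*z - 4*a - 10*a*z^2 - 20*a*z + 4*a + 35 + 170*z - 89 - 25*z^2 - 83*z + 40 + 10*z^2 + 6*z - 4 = -4*a^3 + a^2*(14*z - 32) + a*(-10*z^2 + 83*z - 51) - 15*z^2 + 93*z - 18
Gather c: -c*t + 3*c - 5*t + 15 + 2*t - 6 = c*(3 - t) - 3*t + 9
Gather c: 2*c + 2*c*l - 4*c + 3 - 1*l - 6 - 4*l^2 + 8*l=c*(2*l - 2) - 4*l^2 + 7*l - 3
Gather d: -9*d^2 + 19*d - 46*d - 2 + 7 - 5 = -9*d^2 - 27*d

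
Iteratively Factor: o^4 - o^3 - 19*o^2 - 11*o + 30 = (o + 3)*(o^3 - 4*o^2 - 7*o + 10) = (o - 1)*(o + 3)*(o^2 - 3*o - 10) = (o - 5)*(o - 1)*(o + 3)*(o + 2)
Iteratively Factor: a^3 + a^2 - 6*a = (a - 2)*(a^2 + 3*a) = (a - 2)*(a + 3)*(a)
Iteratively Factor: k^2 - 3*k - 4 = (k - 4)*(k + 1)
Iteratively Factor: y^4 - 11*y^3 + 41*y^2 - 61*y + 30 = (y - 5)*(y^3 - 6*y^2 + 11*y - 6) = (y - 5)*(y - 2)*(y^2 - 4*y + 3) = (y - 5)*(y - 2)*(y - 1)*(y - 3)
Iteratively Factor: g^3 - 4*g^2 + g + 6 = (g - 2)*(g^2 - 2*g - 3) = (g - 2)*(g + 1)*(g - 3)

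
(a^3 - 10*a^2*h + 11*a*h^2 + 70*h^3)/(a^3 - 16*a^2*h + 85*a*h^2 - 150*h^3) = (a^2 - 5*a*h - 14*h^2)/(a^2 - 11*a*h + 30*h^2)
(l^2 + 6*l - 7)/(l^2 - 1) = (l + 7)/(l + 1)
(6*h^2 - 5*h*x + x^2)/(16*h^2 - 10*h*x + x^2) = (-3*h + x)/(-8*h + x)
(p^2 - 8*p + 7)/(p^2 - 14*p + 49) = (p - 1)/(p - 7)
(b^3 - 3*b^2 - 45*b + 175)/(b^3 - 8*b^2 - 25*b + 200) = (b^2 + 2*b - 35)/(b^2 - 3*b - 40)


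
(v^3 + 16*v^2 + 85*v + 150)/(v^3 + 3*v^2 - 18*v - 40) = (v^2 + 11*v + 30)/(v^2 - 2*v - 8)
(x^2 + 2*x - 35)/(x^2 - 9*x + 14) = (x^2 + 2*x - 35)/(x^2 - 9*x + 14)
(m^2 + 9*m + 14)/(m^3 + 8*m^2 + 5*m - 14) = 1/(m - 1)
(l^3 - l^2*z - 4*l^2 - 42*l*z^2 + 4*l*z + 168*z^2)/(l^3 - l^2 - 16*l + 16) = (l^2 - l*z - 42*z^2)/(l^2 + 3*l - 4)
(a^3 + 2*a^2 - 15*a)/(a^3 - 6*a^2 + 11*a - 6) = a*(a + 5)/(a^2 - 3*a + 2)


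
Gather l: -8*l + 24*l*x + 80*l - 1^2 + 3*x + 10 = l*(24*x + 72) + 3*x + 9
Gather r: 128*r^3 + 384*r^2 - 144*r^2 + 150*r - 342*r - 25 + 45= 128*r^3 + 240*r^2 - 192*r + 20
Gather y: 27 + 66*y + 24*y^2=24*y^2 + 66*y + 27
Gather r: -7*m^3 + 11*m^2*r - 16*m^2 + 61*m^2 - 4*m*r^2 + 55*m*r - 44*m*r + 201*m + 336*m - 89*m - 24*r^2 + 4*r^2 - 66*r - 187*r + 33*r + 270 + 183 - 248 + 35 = -7*m^3 + 45*m^2 + 448*m + r^2*(-4*m - 20) + r*(11*m^2 + 11*m - 220) + 240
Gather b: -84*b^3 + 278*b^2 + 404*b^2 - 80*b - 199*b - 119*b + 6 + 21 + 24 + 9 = -84*b^3 + 682*b^2 - 398*b + 60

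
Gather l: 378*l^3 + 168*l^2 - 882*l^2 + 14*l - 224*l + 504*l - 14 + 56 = 378*l^3 - 714*l^2 + 294*l + 42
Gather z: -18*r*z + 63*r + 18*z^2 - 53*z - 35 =63*r + 18*z^2 + z*(-18*r - 53) - 35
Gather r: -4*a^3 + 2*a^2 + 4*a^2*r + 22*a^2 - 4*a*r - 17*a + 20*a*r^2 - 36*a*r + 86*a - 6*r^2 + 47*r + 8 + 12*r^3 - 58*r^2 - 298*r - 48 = -4*a^3 + 24*a^2 + 69*a + 12*r^3 + r^2*(20*a - 64) + r*(4*a^2 - 40*a - 251) - 40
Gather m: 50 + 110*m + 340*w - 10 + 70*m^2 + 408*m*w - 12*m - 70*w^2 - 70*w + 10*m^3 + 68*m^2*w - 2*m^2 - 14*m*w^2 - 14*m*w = 10*m^3 + m^2*(68*w + 68) + m*(-14*w^2 + 394*w + 98) - 70*w^2 + 270*w + 40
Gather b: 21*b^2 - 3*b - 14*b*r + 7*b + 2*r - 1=21*b^2 + b*(4 - 14*r) + 2*r - 1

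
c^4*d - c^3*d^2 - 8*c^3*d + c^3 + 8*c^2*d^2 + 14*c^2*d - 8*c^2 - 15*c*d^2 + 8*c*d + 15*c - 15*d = (c - 5)*(c - 3)*(c - d)*(c*d + 1)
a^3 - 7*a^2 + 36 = (a - 6)*(a - 3)*(a + 2)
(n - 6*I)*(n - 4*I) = n^2 - 10*I*n - 24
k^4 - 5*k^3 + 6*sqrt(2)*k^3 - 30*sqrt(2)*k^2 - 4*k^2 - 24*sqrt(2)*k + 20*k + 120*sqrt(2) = (k - 5)*(k - 2)*(k + 2)*(k + 6*sqrt(2))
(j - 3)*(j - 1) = j^2 - 4*j + 3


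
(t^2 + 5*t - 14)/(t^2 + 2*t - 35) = (t - 2)/(t - 5)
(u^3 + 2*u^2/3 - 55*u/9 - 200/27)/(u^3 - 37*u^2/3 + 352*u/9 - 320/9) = (9*u^2 + 30*u + 25)/(3*(3*u^2 - 29*u + 40))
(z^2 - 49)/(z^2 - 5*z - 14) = (z + 7)/(z + 2)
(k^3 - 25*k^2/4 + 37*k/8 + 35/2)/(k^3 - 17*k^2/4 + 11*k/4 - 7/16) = 2*(4*k^2 - 11*k - 20)/(8*k^2 - 6*k + 1)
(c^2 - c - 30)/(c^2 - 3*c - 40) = (c - 6)/(c - 8)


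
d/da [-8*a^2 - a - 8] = -16*a - 1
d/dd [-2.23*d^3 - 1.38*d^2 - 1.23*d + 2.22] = -6.69*d^2 - 2.76*d - 1.23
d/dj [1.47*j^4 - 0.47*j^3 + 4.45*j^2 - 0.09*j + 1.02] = 5.88*j^3 - 1.41*j^2 + 8.9*j - 0.09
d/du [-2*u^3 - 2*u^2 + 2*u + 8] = -6*u^2 - 4*u + 2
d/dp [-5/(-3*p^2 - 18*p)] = 10*(-p - 3)/(3*p^2*(p + 6)^2)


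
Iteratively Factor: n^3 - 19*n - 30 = (n - 5)*(n^2 + 5*n + 6) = (n - 5)*(n + 2)*(n + 3)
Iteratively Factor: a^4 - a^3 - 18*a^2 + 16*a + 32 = (a - 2)*(a^3 + a^2 - 16*a - 16) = (a - 2)*(a + 1)*(a^2 - 16) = (a - 2)*(a + 1)*(a + 4)*(a - 4)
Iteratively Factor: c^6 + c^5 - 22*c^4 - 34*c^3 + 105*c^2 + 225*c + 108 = (c - 3)*(c^5 + 4*c^4 - 10*c^3 - 64*c^2 - 87*c - 36) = (c - 3)*(c + 3)*(c^4 + c^3 - 13*c^2 - 25*c - 12) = (c - 3)*(c + 1)*(c + 3)*(c^3 - 13*c - 12) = (c - 3)*(c + 1)*(c + 3)^2*(c^2 - 3*c - 4) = (c - 3)*(c + 1)^2*(c + 3)^2*(c - 4)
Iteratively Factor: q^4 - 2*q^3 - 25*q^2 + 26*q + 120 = (q + 4)*(q^3 - 6*q^2 - q + 30) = (q - 5)*(q + 4)*(q^2 - q - 6) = (q - 5)*(q + 2)*(q + 4)*(q - 3)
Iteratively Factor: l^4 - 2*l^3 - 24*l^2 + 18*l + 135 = (l + 3)*(l^3 - 5*l^2 - 9*l + 45) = (l - 3)*(l + 3)*(l^2 - 2*l - 15) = (l - 3)*(l + 3)^2*(l - 5)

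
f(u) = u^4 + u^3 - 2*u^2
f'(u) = 4*u^3 + 3*u^2 - 4*u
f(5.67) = 1151.54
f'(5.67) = 802.90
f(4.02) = 293.80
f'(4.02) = 292.26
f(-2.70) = 18.88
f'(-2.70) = -46.06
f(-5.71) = 811.65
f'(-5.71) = -624.03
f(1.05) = 0.17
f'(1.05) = 3.74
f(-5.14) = 509.36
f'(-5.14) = -443.37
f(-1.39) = -2.82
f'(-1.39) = 0.61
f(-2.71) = 19.35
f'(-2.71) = -46.74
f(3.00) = 90.00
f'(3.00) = 123.00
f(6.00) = 1440.00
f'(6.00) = 948.00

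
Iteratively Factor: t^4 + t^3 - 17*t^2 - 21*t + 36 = (t - 1)*(t^3 + 2*t^2 - 15*t - 36) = (t - 1)*(t + 3)*(t^2 - t - 12) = (t - 4)*(t - 1)*(t + 3)*(t + 3)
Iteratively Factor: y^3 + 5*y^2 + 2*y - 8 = (y + 4)*(y^2 + y - 2) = (y - 1)*(y + 4)*(y + 2)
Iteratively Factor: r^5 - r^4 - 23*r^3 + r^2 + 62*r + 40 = (r - 5)*(r^4 + 4*r^3 - 3*r^2 - 14*r - 8) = (r - 5)*(r + 1)*(r^3 + 3*r^2 - 6*r - 8) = (r - 5)*(r + 1)*(r + 4)*(r^2 - r - 2) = (r - 5)*(r - 2)*(r + 1)*(r + 4)*(r + 1)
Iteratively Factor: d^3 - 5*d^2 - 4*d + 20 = (d - 5)*(d^2 - 4) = (d - 5)*(d - 2)*(d + 2)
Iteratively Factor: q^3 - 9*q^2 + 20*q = (q)*(q^2 - 9*q + 20) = q*(q - 4)*(q - 5)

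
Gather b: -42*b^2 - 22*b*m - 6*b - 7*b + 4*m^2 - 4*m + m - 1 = -42*b^2 + b*(-22*m - 13) + 4*m^2 - 3*m - 1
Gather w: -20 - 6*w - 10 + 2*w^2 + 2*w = 2*w^2 - 4*w - 30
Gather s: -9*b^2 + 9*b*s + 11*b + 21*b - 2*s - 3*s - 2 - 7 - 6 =-9*b^2 + 32*b + s*(9*b - 5) - 15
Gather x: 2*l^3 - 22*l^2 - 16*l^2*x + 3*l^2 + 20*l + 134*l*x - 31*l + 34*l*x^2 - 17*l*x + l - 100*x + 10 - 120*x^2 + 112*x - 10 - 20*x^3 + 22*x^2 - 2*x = 2*l^3 - 19*l^2 - 10*l - 20*x^3 + x^2*(34*l - 98) + x*(-16*l^2 + 117*l + 10)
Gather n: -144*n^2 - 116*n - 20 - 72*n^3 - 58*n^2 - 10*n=-72*n^3 - 202*n^2 - 126*n - 20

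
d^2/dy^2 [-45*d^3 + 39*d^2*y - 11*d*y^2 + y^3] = -22*d + 6*y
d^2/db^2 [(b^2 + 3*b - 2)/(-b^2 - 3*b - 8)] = 20*(3*b^2 + 9*b + 1)/(b^6 + 9*b^5 + 51*b^4 + 171*b^3 + 408*b^2 + 576*b + 512)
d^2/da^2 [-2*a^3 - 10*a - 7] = -12*a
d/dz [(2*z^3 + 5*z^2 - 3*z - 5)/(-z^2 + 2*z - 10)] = (-2*z^4 + 8*z^3 - 53*z^2 - 110*z + 40)/(z^4 - 4*z^3 + 24*z^2 - 40*z + 100)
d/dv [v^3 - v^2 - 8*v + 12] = 3*v^2 - 2*v - 8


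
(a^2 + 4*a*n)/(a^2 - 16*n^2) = a/(a - 4*n)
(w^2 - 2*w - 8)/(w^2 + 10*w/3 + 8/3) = 3*(w - 4)/(3*w + 4)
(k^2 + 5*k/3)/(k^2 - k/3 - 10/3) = k/(k - 2)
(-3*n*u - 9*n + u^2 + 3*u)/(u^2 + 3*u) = (-3*n + u)/u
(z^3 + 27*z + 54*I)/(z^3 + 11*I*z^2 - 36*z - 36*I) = (z^2 - 3*I*z + 18)/(z^2 + 8*I*z - 12)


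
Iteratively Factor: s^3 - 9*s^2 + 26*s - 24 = (s - 4)*(s^2 - 5*s + 6) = (s - 4)*(s - 2)*(s - 3)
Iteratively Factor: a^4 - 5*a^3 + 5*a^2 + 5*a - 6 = (a - 2)*(a^3 - 3*a^2 - a + 3) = (a - 2)*(a - 1)*(a^2 - 2*a - 3) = (a - 2)*(a - 1)*(a + 1)*(a - 3)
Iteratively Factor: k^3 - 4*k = (k)*(k^2 - 4) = k*(k + 2)*(k - 2)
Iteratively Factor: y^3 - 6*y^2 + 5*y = (y)*(y^2 - 6*y + 5) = y*(y - 5)*(y - 1)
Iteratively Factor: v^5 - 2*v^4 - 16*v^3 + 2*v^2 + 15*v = (v + 1)*(v^4 - 3*v^3 - 13*v^2 + 15*v) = (v + 1)*(v + 3)*(v^3 - 6*v^2 + 5*v) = v*(v + 1)*(v + 3)*(v^2 - 6*v + 5) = v*(v - 1)*(v + 1)*(v + 3)*(v - 5)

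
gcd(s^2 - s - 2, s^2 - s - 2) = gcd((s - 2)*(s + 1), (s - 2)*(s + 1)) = s^2 - s - 2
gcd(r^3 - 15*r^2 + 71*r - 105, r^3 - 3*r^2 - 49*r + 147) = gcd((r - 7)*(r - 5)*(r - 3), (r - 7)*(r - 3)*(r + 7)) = r^2 - 10*r + 21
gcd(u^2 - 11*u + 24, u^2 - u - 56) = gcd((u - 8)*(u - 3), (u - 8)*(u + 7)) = u - 8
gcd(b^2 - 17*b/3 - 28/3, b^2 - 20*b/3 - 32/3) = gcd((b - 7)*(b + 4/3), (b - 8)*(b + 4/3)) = b + 4/3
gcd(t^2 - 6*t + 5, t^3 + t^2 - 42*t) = 1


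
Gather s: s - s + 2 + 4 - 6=0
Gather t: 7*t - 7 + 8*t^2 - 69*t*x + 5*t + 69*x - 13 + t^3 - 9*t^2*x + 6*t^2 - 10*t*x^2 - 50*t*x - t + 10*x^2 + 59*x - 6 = t^3 + t^2*(14 - 9*x) + t*(-10*x^2 - 119*x + 11) + 10*x^2 + 128*x - 26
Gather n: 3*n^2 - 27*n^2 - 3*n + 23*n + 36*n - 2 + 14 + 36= -24*n^2 + 56*n + 48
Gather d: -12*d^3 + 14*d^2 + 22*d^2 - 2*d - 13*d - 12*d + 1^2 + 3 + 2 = -12*d^3 + 36*d^2 - 27*d + 6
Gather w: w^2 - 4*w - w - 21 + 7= w^2 - 5*w - 14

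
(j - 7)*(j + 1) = j^2 - 6*j - 7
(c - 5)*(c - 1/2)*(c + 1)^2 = c^4 - 7*c^3/2 - 15*c^2/2 - c/2 + 5/2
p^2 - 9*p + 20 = (p - 5)*(p - 4)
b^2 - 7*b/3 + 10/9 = (b - 5/3)*(b - 2/3)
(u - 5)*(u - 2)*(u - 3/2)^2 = u^4 - 10*u^3 + 133*u^2/4 - 183*u/4 + 45/2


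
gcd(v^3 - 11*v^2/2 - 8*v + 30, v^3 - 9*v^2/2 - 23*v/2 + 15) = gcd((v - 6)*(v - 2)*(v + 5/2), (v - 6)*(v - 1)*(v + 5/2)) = v^2 - 7*v/2 - 15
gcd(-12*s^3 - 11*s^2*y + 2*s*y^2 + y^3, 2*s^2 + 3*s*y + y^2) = s + y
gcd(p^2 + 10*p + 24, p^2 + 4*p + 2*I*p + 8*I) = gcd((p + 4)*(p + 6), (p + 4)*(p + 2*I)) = p + 4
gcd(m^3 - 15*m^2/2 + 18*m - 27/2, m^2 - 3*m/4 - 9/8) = m - 3/2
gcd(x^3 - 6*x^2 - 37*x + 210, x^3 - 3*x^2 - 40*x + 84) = x^2 - x - 42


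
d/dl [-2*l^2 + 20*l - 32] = 20 - 4*l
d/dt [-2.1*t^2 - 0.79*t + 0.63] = -4.2*t - 0.79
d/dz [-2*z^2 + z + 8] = 1 - 4*z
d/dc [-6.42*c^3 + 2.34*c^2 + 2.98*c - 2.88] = -19.26*c^2 + 4.68*c + 2.98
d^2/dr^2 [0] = 0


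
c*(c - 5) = c^2 - 5*c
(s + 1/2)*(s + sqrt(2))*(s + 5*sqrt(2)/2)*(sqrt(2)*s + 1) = sqrt(2)*s^4 + sqrt(2)*s^3/2 + 8*s^3 + 4*s^2 + 17*sqrt(2)*s^2/2 + 5*s + 17*sqrt(2)*s/4 + 5/2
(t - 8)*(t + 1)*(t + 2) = t^3 - 5*t^2 - 22*t - 16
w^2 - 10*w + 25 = (w - 5)^2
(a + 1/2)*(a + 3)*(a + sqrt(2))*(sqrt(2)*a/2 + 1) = sqrt(2)*a^4/2 + 2*a^3 + 7*sqrt(2)*a^3/4 + 7*sqrt(2)*a^2/4 + 7*a^2 + 3*a + 7*sqrt(2)*a/2 + 3*sqrt(2)/2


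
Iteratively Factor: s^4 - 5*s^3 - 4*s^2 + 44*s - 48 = (s - 2)*(s^3 - 3*s^2 - 10*s + 24) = (s - 4)*(s - 2)*(s^2 + s - 6) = (s - 4)*(s - 2)^2*(s + 3)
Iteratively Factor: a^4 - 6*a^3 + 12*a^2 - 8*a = (a - 2)*(a^3 - 4*a^2 + 4*a) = (a - 2)^2*(a^2 - 2*a) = a*(a - 2)^2*(a - 2)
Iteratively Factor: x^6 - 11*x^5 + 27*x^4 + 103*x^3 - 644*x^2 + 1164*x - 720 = (x - 2)*(x^5 - 9*x^4 + 9*x^3 + 121*x^2 - 402*x + 360) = (x - 2)^2*(x^4 - 7*x^3 - 5*x^2 + 111*x - 180) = (x - 3)*(x - 2)^2*(x^3 - 4*x^2 - 17*x + 60) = (x - 3)*(x - 2)^2*(x + 4)*(x^2 - 8*x + 15) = (x - 5)*(x - 3)*(x - 2)^2*(x + 4)*(x - 3)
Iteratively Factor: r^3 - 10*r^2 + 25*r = (r - 5)*(r^2 - 5*r) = r*(r - 5)*(r - 5)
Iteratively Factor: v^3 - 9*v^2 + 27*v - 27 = (v - 3)*(v^2 - 6*v + 9) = (v - 3)^2*(v - 3)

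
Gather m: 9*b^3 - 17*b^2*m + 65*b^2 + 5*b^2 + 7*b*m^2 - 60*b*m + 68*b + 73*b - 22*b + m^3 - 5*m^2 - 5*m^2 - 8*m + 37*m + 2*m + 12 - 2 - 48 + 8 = 9*b^3 + 70*b^2 + 119*b + m^3 + m^2*(7*b - 10) + m*(-17*b^2 - 60*b + 31) - 30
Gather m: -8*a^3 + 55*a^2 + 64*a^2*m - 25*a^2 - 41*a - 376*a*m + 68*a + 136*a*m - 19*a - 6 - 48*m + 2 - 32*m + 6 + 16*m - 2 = -8*a^3 + 30*a^2 + 8*a + m*(64*a^2 - 240*a - 64)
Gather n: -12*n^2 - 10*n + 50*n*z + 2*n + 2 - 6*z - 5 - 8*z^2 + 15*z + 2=-12*n^2 + n*(50*z - 8) - 8*z^2 + 9*z - 1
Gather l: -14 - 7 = -21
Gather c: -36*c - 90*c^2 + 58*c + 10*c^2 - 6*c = -80*c^2 + 16*c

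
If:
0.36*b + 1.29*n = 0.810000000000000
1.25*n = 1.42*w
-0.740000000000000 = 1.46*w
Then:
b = 4.31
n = -0.58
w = -0.51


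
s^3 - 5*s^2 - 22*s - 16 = (s - 8)*(s + 1)*(s + 2)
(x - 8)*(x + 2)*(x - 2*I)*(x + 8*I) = x^4 - 6*x^3 + 6*I*x^3 - 36*I*x^2 - 96*x - 96*I*x - 256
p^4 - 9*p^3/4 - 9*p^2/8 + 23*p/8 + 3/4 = (p - 2)*(p - 3/2)*(p + 1/4)*(p + 1)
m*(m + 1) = m^2 + m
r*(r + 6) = r^2 + 6*r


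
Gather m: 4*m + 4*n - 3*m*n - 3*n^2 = m*(4 - 3*n) - 3*n^2 + 4*n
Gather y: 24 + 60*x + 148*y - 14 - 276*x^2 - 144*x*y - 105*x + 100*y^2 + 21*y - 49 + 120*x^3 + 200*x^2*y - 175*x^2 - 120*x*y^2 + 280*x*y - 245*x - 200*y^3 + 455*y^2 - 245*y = 120*x^3 - 451*x^2 - 290*x - 200*y^3 + y^2*(555 - 120*x) + y*(200*x^2 + 136*x - 76) - 39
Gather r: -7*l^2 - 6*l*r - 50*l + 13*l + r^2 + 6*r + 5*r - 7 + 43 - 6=-7*l^2 - 37*l + r^2 + r*(11 - 6*l) + 30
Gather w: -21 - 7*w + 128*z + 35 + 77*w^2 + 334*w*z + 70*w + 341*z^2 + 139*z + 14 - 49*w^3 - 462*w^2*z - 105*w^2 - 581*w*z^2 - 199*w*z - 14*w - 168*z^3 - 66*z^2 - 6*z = -49*w^3 + w^2*(-462*z - 28) + w*(-581*z^2 + 135*z + 49) - 168*z^3 + 275*z^2 + 261*z + 28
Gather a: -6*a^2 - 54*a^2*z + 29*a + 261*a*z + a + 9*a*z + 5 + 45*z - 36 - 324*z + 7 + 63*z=a^2*(-54*z - 6) + a*(270*z + 30) - 216*z - 24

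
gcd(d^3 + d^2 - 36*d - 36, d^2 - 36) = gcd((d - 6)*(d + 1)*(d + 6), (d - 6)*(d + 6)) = d^2 - 36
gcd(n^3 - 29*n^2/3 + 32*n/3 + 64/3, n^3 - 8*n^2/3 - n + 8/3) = n^2 - 5*n/3 - 8/3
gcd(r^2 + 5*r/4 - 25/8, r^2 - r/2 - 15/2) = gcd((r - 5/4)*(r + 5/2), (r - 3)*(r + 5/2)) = r + 5/2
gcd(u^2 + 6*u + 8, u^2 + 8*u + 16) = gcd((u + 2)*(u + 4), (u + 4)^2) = u + 4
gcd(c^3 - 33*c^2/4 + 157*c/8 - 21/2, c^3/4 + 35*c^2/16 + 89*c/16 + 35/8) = 1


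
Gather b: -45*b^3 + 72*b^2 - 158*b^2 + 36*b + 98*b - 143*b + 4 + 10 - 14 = -45*b^3 - 86*b^2 - 9*b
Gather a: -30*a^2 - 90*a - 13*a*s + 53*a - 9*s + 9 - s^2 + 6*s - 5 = -30*a^2 + a*(-13*s - 37) - s^2 - 3*s + 4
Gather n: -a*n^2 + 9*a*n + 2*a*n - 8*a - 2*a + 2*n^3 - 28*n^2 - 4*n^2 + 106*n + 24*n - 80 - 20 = -10*a + 2*n^3 + n^2*(-a - 32) + n*(11*a + 130) - 100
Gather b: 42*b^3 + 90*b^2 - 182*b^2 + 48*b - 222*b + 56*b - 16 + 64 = 42*b^3 - 92*b^2 - 118*b + 48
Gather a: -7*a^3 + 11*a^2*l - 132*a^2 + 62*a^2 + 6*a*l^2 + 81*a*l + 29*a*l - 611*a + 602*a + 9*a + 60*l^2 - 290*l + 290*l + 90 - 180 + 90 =-7*a^3 + a^2*(11*l - 70) + a*(6*l^2 + 110*l) + 60*l^2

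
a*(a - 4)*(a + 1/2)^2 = a^4 - 3*a^3 - 15*a^2/4 - a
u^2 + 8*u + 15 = (u + 3)*(u + 5)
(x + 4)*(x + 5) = x^2 + 9*x + 20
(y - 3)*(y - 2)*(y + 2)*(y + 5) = y^4 + 2*y^3 - 19*y^2 - 8*y + 60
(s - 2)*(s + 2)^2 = s^3 + 2*s^2 - 4*s - 8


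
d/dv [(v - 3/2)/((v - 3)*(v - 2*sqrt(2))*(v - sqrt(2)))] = ((3 - 2*v)*(v - 3)*(v - 2*sqrt(2)) + (3 - 2*v)*(v - 3)*(v - sqrt(2)) + (3 - 2*v)*(v - 2*sqrt(2))*(v - sqrt(2)) + 2*(v - 3)*(v - 2*sqrt(2))*(v - sqrt(2)))/(2*(v - 3)^2*(v - 2*sqrt(2))^2*(v - sqrt(2))^2)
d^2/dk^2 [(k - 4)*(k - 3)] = 2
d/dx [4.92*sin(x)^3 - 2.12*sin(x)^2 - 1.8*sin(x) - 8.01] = (14.76*sin(x)^2 - 4.24*sin(x) - 1.8)*cos(x)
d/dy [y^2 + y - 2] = 2*y + 1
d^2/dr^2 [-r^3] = -6*r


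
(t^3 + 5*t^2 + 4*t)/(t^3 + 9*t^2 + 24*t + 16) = t/(t + 4)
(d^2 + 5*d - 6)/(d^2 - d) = (d + 6)/d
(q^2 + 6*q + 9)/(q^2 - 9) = (q + 3)/(q - 3)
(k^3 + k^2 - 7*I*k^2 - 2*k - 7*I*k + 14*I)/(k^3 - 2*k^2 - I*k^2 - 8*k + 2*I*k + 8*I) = (k^2 - k*(1 + 7*I) + 7*I)/(k^2 - k*(4 + I) + 4*I)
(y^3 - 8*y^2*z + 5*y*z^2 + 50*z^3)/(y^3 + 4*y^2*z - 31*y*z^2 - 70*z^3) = (y - 5*z)/(y + 7*z)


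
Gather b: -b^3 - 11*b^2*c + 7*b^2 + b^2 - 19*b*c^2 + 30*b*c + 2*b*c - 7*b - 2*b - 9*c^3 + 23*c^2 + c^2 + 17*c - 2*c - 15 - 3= -b^3 + b^2*(8 - 11*c) + b*(-19*c^2 + 32*c - 9) - 9*c^3 + 24*c^2 + 15*c - 18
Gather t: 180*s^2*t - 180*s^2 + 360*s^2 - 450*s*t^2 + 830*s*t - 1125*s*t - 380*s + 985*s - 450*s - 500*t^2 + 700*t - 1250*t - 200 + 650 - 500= 180*s^2 + 155*s + t^2*(-450*s - 500) + t*(180*s^2 - 295*s - 550) - 50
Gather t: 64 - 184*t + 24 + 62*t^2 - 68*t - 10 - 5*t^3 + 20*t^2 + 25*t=-5*t^3 + 82*t^2 - 227*t + 78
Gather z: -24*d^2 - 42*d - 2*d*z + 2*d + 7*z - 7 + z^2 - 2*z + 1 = -24*d^2 - 40*d + z^2 + z*(5 - 2*d) - 6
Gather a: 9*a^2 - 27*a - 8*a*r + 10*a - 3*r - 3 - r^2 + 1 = 9*a^2 + a*(-8*r - 17) - r^2 - 3*r - 2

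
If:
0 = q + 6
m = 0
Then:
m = 0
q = -6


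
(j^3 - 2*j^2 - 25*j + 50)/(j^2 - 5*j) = j + 3 - 10/j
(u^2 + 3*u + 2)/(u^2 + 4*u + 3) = (u + 2)/(u + 3)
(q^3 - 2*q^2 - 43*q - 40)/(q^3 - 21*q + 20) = (q^2 - 7*q - 8)/(q^2 - 5*q + 4)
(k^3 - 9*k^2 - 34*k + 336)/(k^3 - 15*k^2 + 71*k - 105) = (k^2 - 2*k - 48)/(k^2 - 8*k + 15)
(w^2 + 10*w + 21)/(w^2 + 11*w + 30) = (w^2 + 10*w + 21)/(w^2 + 11*w + 30)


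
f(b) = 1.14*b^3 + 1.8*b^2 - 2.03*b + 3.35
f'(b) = 3.42*b^2 + 3.6*b - 2.03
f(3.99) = 96.32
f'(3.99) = 66.78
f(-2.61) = 0.64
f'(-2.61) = 11.87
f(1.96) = 14.87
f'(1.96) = 18.16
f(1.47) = 7.88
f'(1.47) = 10.65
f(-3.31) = -11.55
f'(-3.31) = 23.52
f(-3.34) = -12.27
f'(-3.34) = 24.10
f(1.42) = 7.36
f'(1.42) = 9.98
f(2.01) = 15.80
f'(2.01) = 19.02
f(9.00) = 961.94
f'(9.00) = 307.39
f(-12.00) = -1683.01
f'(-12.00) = 447.25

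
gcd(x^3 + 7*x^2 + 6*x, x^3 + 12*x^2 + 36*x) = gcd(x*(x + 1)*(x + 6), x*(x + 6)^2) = x^2 + 6*x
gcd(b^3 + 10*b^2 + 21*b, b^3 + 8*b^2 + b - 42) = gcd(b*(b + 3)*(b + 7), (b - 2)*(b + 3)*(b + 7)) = b^2 + 10*b + 21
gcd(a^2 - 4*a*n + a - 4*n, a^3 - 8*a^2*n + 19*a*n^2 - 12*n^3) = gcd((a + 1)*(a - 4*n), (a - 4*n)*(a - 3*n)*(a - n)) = a - 4*n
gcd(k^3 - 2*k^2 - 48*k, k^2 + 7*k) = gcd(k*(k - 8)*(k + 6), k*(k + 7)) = k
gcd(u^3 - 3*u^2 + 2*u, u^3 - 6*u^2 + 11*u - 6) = u^2 - 3*u + 2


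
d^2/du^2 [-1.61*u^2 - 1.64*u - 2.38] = -3.22000000000000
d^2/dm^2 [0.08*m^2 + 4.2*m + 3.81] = 0.160000000000000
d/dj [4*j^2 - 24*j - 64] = 8*j - 24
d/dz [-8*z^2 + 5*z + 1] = 5 - 16*z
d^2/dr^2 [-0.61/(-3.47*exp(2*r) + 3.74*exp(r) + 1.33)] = ((2.2814 - 8.4668*exp(r))*(-3.47*exp(2*r) + 3.74*exp(r) + 1.33) - 0.61*(6.94*exp(r) - 3.74)*(13.88*exp(r) - 7.48)*exp(r))*exp(r)/(-3.47*exp(2*r) + 3.74*exp(r) + 1.33)^3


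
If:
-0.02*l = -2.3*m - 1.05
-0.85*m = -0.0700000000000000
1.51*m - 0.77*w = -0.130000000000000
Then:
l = 61.97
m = 0.08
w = 0.33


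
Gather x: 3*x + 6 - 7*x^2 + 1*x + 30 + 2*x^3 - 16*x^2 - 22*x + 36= 2*x^3 - 23*x^2 - 18*x + 72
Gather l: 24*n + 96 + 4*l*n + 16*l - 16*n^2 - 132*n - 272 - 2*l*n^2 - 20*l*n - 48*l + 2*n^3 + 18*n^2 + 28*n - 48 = l*(-2*n^2 - 16*n - 32) + 2*n^3 + 2*n^2 - 80*n - 224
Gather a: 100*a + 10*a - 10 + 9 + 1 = 110*a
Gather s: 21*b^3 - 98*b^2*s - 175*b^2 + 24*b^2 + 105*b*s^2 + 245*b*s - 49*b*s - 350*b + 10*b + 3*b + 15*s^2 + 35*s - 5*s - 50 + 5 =21*b^3 - 151*b^2 - 337*b + s^2*(105*b + 15) + s*(-98*b^2 + 196*b + 30) - 45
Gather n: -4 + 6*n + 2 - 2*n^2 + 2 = -2*n^2 + 6*n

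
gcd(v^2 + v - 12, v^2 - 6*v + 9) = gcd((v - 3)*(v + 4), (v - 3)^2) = v - 3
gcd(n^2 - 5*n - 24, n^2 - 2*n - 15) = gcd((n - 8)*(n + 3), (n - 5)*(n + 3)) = n + 3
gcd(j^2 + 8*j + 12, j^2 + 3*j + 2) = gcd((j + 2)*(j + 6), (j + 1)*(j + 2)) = j + 2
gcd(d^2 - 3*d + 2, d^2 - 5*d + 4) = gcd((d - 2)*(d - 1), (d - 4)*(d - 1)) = d - 1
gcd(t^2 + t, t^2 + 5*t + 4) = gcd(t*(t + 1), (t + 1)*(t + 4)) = t + 1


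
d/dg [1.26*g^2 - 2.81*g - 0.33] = 2.52*g - 2.81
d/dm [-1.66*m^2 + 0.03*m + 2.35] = 0.03 - 3.32*m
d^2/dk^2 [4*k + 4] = 0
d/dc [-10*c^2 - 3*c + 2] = -20*c - 3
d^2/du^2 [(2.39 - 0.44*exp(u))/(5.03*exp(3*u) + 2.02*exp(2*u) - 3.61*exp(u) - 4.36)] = (-44.529584*exp(6*u) + 530.810367*exp(5*u) + 233.36819*exp(4*u) - 176.440794*exp(3*u) + 396.195426*exp(2*u) + 122.268975*exp(u) - 45.981868)*exp(u)/(127.263527*exp(9*u) + 153.323454*exp(8*u) - 212.435511*exp(7*u) - 542.77196*exp(6*u) - 113.337639*exp(5*u) + 500.624022*exp(4*u) + 430.572935*exp(3*u) - 55.261692*exp(2*u) - 205.873968*exp(u) - 82.881856)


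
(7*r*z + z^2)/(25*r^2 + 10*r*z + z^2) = z*(7*r + z)/(25*r^2 + 10*r*z + z^2)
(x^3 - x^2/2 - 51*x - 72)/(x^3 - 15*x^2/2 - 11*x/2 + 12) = (x + 6)/(x - 1)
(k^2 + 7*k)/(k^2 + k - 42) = k/(k - 6)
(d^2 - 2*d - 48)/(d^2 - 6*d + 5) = (d^2 - 2*d - 48)/(d^2 - 6*d + 5)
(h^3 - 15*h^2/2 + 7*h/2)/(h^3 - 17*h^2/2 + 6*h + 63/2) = h*(2*h - 1)/(2*h^2 - 3*h - 9)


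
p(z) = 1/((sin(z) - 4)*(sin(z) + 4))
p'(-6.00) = 0.00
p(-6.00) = -0.06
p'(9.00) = 0.00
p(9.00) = -0.06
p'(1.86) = 0.00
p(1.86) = -0.07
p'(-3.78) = 0.00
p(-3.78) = -0.06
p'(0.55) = -0.00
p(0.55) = -0.06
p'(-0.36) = 0.00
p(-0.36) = -0.06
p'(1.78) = 0.00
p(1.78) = -0.07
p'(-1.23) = 0.00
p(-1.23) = -0.07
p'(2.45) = 0.00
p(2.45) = -0.06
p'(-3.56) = 0.00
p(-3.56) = -0.06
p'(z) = -cos(z)/((sin(z) - 4)*(sin(z) + 4)^2) - cos(z)/((sin(z) - 4)^2*(sin(z) + 4))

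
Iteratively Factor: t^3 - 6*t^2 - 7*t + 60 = (t - 5)*(t^2 - t - 12) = (t - 5)*(t - 4)*(t + 3)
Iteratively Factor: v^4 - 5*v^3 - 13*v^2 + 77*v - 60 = (v - 3)*(v^3 - 2*v^2 - 19*v + 20) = (v - 3)*(v + 4)*(v^2 - 6*v + 5) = (v - 3)*(v - 1)*(v + 4)*(v - 5)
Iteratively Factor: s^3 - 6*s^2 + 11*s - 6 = (s - 3)*(s^2 - 3*s + 2) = (s - 3)*(s - 1)*(s - 2)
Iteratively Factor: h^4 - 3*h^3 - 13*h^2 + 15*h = (h - 5)*(h^3 + 2*h^2 - 3*h) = (h - 5)*(h - 1)*(h^2 + 3*h) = (h - 5)*(h - 1)*(h + 3)*(h)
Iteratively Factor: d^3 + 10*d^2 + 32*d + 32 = (d + 4)*(d^2 + 6*d + 8) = (d + 2)*(d + 4)*(d + 4)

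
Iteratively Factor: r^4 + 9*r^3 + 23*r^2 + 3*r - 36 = (r + 4)*(r^3 + 5*r^2 + 3*r - 9) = (r + 3)*(r + 4)*(r^2 + 2*r - 3) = (r + 3)^2*(r + 4)*(r - 1)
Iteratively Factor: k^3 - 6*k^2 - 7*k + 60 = (k - 5)*(k^2 - k - 12) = (k - 5)*(k - 4)*(k + 3)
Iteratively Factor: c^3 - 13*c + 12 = (c + 4)*(c^2 - 4*c + 3) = (c - 1)*(c + 4)*(c - 3)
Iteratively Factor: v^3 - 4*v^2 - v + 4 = (v - 1)*(v^2 - 3*v - 4) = (v - 1)*(v + 1)*(v - 4)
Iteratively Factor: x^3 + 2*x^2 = (x + 2)*(x^2) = x*(x + 2)*(x)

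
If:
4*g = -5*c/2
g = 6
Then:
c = -48/5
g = 6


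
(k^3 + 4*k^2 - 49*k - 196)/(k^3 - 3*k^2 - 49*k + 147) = (k + 4)/(k - 3)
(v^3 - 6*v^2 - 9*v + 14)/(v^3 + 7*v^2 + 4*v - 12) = (v - 7)/(v + 6)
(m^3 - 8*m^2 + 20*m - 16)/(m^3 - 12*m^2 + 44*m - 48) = (m - 2)/(m - 6)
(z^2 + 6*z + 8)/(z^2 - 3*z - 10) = (z + 4)/(z - 5)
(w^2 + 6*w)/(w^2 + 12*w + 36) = w/(w + 6)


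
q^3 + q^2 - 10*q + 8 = (q - 2)*(q - 1)*(q + 4)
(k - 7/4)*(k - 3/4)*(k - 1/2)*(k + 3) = k^4 - 103*k^2/16 + 225*k/32 - 63/32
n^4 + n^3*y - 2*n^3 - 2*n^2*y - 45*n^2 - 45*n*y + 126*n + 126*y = (n - 6)*(n - 3)*(n + 7)*(n + y)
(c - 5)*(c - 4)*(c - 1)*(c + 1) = c^4 - 9*c^3 + 19*c^2 + 9*c - 20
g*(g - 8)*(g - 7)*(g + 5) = g^4 - 10*g^3 - 19*g^2 + 280*g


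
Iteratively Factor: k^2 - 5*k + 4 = (k - 4)*(k - 1)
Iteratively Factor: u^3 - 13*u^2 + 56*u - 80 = (u - 4)*(u^2 - 9*u + 20) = (u - 4)^2*(u - 5)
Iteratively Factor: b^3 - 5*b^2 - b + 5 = (b + 1)*(b^2 - 6*b + 5) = (b - 5)*(b + 1)*(b - 1)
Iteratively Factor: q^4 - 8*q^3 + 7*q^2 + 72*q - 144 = (q - 3)*(q^3 - 5*q^2 - 8*q + 48) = (q - 4)*(q - 3)*(q^2 - q - 12) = (q - 4)*(q - 3)*(q + 3)*(q - 4)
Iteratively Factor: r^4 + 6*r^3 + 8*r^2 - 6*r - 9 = (r + 3)*(r^3 + 3*r^2 - r - 3) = (r + 3)^2*(r^2 - 1) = (r + 1)*(r + 3)^2*(r - 1)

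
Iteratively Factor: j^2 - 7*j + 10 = (j - 5)*(j - 2)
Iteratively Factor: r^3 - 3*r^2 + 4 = (r - 2)*(r^2 - r - 2) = (r - 2)^2*(r + 1)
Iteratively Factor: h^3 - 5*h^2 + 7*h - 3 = (h - 1)*(h^2 - 4*h + 3) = (h - 1)^2*(h - 3)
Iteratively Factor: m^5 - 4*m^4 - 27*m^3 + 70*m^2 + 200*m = (m + 4)*(m^4 - 8*m^3 + 5*m^2 + 50*m) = (m - 5)*(m + 4)*(m^3 - 3*m^2 - 10*m) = (m - 5)*(m + 2)*(m + 4)*(m^2 - 5*m) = (m - 5)^2*(m + 2)*(m + 4)*(m)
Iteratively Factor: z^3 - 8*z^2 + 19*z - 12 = (z - 4)*(z^2 - 4*z + 3) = (z - 4)*(z - 1)*(z - 3)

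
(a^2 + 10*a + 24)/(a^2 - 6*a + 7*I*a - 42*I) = (a^2 + 10*a + 24)/(a^2 + a*(-6 + 7*I) - 42*I)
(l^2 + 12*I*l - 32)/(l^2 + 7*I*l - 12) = (l + 8*I)/(l + 3*I)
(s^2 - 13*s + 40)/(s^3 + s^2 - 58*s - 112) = (s - 5)/(s^2 + 9*s + 14)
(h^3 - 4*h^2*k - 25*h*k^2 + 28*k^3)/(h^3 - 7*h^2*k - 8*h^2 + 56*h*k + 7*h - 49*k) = (h^2 + 3*h*k - 4*k^2)/(h^2 - 8*h + 7)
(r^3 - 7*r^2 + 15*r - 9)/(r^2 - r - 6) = (r^2 - 4*r + 3)/(r + 2)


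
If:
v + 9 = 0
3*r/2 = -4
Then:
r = -8/3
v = -9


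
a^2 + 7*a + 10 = (a + 2)*(a + 5)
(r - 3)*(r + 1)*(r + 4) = r^3 + 2*r^2 - 11*r - 12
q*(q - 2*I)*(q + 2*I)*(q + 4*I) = q^4 + 4*I*q^3 + 4*q^2 + 16*I*q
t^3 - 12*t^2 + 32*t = t*(t - 8)*(t - 4)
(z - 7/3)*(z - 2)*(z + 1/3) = z^3 - 4*z^2 + 29*z/9 + 14/9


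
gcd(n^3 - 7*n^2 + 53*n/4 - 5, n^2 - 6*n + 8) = n - 4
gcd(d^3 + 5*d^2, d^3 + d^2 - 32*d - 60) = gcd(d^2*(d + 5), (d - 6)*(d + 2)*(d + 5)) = d + 5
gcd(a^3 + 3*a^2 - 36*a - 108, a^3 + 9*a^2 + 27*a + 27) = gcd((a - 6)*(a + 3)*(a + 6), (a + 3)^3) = a + 3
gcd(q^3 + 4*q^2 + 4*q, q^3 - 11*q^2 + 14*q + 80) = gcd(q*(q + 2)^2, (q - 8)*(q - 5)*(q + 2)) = q + 2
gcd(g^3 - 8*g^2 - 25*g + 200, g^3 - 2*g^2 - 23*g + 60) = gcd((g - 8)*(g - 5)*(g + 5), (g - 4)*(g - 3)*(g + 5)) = g + 5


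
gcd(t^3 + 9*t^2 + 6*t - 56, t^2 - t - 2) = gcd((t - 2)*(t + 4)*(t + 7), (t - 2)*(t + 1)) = t - 2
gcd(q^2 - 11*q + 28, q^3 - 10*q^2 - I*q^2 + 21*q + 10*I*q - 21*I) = q - 7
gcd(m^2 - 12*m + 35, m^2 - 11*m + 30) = m - 5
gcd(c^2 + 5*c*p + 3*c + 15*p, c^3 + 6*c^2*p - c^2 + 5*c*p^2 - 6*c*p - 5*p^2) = c + 5*p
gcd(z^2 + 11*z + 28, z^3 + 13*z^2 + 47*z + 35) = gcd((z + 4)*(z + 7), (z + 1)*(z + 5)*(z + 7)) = z + 7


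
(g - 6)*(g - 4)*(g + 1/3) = g^3 - 29*g^2/3 + 62*g/3 + 8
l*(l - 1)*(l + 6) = l^3 + 5*l^2 - 6*l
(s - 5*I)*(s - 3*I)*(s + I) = s^3 - 7*I*s^2 - 7*s - 15*I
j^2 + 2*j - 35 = (j - 5)*(j + 7)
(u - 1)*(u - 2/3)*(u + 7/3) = u^3 + 2*u^2/3 - 29*u/9 + 14/9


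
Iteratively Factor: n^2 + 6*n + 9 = (n + 3)*(n + 3)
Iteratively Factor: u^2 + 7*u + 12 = (u + 4)*(u + 3)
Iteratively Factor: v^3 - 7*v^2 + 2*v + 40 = (v - 4)*(v^2 - 3*v - 10) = (v - 4)*(v + 2)*(v - 5)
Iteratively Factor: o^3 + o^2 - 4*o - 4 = (o - 2)*(o^2 + 3*o + 2) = (o - 2)*(o + 1)*(o + 2)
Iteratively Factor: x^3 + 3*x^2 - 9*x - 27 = (x + 3)*(x^2 - 9) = (x + 3)^2*(x - 3)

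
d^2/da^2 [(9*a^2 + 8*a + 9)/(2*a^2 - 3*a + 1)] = 4*(43*a^3 + 27*a^2 - 105*a + 48)/(8*a^6 - 36*a^5 + 66*a^4 - 63*a^3 + 33*a^2 - 9*a + 1)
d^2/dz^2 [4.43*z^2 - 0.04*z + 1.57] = 8.86000000000000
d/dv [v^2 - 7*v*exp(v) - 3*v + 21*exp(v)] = -7*v*exp(v) + 2*v + 14*exp(v) - 3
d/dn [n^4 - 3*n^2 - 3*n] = 4*n^3 - 6*n - 3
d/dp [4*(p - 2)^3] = 12*(p - 2)^2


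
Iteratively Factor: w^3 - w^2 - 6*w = (w - 3)*(w^2 + 2*w) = w*(w - 3)*(w + 2)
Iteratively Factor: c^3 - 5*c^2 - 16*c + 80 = (c + 4)*(c^2 - 9*c + 20) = (c - 4)*(c + 4)*(c - 5)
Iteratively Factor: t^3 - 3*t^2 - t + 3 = (t - 3)*(t^2 - 1) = (t - 3)*(t - 1)*(t + 1)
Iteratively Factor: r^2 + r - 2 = (r - 1)*(r + 2)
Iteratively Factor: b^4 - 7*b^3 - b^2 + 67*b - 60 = (b - 4)*(b^3 - 3*b^2 - 13*b + 15) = (b - 4)*(b - 1)*(b^2 - 2*b - 15) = (b - 5)*(b - 4)*(b - 1)*(b + 3)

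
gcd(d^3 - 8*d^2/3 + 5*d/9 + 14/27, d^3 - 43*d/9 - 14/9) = d^2 - 2*d - 7/9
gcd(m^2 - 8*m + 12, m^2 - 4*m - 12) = m - 6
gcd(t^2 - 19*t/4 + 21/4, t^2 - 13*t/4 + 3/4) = t - 3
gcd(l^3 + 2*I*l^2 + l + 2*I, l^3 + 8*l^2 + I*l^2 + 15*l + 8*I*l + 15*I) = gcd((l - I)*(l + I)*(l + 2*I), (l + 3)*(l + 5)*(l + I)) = l + I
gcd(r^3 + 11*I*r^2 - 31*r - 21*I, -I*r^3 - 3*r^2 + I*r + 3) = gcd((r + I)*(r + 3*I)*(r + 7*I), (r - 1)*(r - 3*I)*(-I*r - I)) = 1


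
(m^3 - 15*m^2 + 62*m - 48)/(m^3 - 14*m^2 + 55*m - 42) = (m - 8)/(m - 7)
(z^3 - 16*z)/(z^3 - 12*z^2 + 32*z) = (z + 4)/(z - 8)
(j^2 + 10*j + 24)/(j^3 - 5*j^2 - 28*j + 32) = (j + 6)/(j^2 - 9*j + 8)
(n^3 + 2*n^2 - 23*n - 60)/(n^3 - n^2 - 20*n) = (n + 3)/n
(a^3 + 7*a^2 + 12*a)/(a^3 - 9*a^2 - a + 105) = a*(a + 4)/(a^2 - 12*a + 35)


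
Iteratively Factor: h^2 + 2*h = (h)*(h + 2)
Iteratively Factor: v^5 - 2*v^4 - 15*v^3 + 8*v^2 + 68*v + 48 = (v - 3)*(v^4 + v^3 - 12*v^2 - 28*v - 16) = (v - 4)*(v - 3)*(v^3 + 5*v^2 + 8*v + 4) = (v - 4)*(v - 3)*(v + 2)*(v^2 + 3*v + 2) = (v - 4)*(v - 3)*(v + 2)^2*(v + 1)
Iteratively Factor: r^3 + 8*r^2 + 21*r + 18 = (r + 2)*(r^2 + 6*r + 9) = (r + 2)*(r + 3)*(r + 3)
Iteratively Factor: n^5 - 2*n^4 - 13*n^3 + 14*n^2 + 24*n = (n + 1)*(n^4 - 3*n^3 - 10*n^2 + 24*n) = n*(n + 1)*(n^3 - 3*n^2 - 10*n + 24) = n*(n - 2)*(n + 1)*(n^2 - n - 12) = n*(n - 2)*(n + 1)*(n + 3)*(n - 4)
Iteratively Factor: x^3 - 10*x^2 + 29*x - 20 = (x - 1)*(x^2 - 9*x + 20) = (x - 4)*(x - 1)*(x - 5)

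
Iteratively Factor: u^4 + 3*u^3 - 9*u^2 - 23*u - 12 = (u - 3)*(u^3 + 6*u^2 + 9*u + 4) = (u - 3)*(u + 4)*(u^2 + 2*u + 1) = (u - 3)*(u + 1)*(u + 4)*(u + 1)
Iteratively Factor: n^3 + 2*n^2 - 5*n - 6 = (n - 2)*(n^2 + 4*n + 3) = (n - 2)*(n + 1)*(n + 3)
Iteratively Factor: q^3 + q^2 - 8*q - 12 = (q + 2)*(q^2 - q - 6) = (q + 2)^2*(q - 3)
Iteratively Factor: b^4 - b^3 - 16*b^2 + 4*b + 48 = (b + 2)*(b^3 - 3*b^2 - 10*b + 24) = (b + 2)*(b + 3)*(b^2 - 6*b + 8) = (b - 4)*(b + 2)*(b + 3)*(b - 2)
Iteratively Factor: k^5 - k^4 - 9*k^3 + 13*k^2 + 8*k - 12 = (k + 1)*(k^4 - 2*k^3 - 7*k^2 + 20*k - 12) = (k - 2)*(k + 1)*(k^3 - 7*k + 6) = (k - 2)^2*(k + 1)*(k^2 + 2*k - 3) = (k - 2)^2*(k + 1)*(k + 3)*(k - 1)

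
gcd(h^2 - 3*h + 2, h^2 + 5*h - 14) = h - 2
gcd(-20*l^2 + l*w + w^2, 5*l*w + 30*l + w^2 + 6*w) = 5*l + w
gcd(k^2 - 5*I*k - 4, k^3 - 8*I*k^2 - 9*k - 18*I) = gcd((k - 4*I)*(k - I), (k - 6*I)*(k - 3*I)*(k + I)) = 1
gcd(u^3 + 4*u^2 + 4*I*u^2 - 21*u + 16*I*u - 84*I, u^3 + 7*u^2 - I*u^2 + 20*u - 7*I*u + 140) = u^2 + u*(7 + 4*I) + 28*I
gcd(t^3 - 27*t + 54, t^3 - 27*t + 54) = t^3 - 27*t + 54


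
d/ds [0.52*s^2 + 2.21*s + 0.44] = 1.04*s + 2.21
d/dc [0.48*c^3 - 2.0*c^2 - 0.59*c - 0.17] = 1.44*c^2 - 4.0*c - 0.59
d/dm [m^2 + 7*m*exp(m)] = 7*m*exp(m) + 2*m + 7*exp(m)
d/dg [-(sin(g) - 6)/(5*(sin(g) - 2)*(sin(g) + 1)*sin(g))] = (2*sin(g)^3 - 19*sin(g)^2 + 12*sin(g) + 12)*cos(g)/(5*(sin(g) - 2)^2*(sin(g) + 1)^2*sin(g)^2)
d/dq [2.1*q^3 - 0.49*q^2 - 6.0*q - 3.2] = 6.3*q^2 - 0.98*q - 6.0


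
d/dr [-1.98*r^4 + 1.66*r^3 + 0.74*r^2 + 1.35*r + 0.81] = -7.92*r^3 + 4.98*r^2 + 1.48*r + 1.35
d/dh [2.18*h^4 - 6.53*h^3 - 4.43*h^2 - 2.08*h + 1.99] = 8.72*h^3 - 19.59*h^2 - 8.86*h - 2.08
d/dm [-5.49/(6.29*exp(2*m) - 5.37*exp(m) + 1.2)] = (69.0642*exp(m) - 29.4813)*exp(m)/(6.29*exp(2*m) - 5.37*exp(m) + 1.2)^2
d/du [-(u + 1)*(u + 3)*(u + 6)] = -3*u^2 - 20*u - 27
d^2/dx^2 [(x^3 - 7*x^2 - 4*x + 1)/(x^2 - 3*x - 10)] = 6*(-2*x^3 - 39*x^2 + 57*x - 187)/(x^6 - 9*x^5 - 3*x^4 + 153*x^3 + 30*x^2 - 900*x - 1000)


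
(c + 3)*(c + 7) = c^2 + 10*c + 21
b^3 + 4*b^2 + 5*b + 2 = (b + 1)^2*(b + 2)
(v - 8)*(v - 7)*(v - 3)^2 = v^4 - 21*v^3 + 155*v^2 - 471*v + 504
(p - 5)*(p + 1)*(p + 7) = p^3 + 3*p^2 - 33*p - 35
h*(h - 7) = h^2 - 7*h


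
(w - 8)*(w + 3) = w^2 - 5*w - 24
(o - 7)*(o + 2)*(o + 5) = o^3 - 39*o - 70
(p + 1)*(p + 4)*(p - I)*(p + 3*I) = p^4 + 5*p^3 + 2*I*p^3 + 7*p^2 + 10*I*p^2 + 15*p + 8*I*p + 12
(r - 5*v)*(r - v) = r^2 - 6*r*v + 5*v^2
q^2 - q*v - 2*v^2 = (q - 2*v)*(q + v)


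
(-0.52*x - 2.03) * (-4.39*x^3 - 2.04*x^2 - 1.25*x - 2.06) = 2.2828*x^4 + 9.9725*x^3 + 4.7912*x^2 + 3.6087*x + 4.1818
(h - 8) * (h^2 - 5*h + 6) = h^3 - 13*h^2 + 46*h - 48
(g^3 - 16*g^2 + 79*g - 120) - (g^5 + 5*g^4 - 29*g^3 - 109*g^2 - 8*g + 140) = -g^5 - 5*g^4 + 30*g^3 + 93*g^2 + 87*g - 260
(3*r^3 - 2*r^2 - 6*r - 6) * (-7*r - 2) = -21*r^4 + 8*r^3 + 46*r^2 + 54*r + 12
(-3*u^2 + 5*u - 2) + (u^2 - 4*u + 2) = -2*u^2 + u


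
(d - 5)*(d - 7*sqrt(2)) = d^2 - 7*sqrt(2)*d - 5*d + 35*sqrt(2)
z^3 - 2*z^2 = z^2*(z - 2)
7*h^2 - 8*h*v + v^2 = (-7*h + v)*(-h + v)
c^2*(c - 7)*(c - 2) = c^4 - 9*c^3 + 14*c^2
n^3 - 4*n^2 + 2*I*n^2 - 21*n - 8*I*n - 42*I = (n - 7)*(n + 3)*(n + 2*I)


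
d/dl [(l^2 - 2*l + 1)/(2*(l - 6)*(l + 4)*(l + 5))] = (-l^4 + 4*l^3 - 31*l^2 - 246*l + 274)/(2*(l^6 + 6*l^5 - 59*l^4 - 444*l^3 + 436*l^2 + 8160*l + 14400))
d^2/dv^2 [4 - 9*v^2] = -18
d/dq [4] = 0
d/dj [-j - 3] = -1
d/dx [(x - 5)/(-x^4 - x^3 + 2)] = (-x^4 - x^3 + x^2*(x - 5)*(4*x + 3) + 2)/(x^4 + x^3 - 2)^2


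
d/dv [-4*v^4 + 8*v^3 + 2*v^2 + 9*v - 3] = -16*v^3 + 24*v^2 + 4*v + 9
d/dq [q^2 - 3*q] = 2*q - 3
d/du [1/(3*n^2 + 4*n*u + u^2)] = 2*(-2*n - u)/(3*n^2 + 4*n*u + u^2)^2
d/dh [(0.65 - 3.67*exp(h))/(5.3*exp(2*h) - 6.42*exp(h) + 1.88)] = (19.451*exp(2*h) - 6.89*exp(h) - 2.7266)*exp(h)/(28.09*exp(4*h) - 68.052*exp(3*h) + 61.1444*exp(2*h) - 24.1392*exp(h) + 3.5344)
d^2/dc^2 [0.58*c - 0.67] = 0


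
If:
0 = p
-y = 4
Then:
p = 0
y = -4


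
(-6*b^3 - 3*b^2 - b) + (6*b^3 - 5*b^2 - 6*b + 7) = -8*b^2 - 7*b + 7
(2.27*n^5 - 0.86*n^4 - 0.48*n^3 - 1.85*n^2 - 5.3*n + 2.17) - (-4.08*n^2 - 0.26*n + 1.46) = 2.27*n^5 - 0.86*n^4 - 0.48*n^3 + 2.23*n^2 - 5.04*n + 0.71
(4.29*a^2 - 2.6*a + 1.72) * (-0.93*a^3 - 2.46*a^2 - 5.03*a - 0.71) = -3.9897*a^5 - 8.1354*a^4 - 16.7823*a^3 + 5.8009*a^2 - 6.8056*a - 1.2212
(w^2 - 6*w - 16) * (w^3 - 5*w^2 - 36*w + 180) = w^5 - 11*w^4 - 22*w^3 + 476*w^2 - 504*w - 2880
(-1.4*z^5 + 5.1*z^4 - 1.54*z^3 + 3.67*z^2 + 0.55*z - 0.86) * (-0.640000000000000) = 0.896*z^5 - 3.264*z^4 + 0.9856*z^3 - 2.3488*z^2 - 0.352*z + 0.5504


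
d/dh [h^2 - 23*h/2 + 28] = 2*h - 23/2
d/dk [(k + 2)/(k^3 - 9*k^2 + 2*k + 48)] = (11 - 2*k)/(k^4 - 22*k^3 + 169*k^2 - 528*k + 576)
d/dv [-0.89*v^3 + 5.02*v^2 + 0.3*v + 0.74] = -2.67*v^2 + 10.04*v + 0.3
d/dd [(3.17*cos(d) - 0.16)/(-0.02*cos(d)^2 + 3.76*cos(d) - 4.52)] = (-0.0634*cos(d)^2 + 0.0063999999999993*cos(d) + 13.7268)*sin(d)/(0.0004*cos(d)^4 - 0.1504*cos(d)^3 + 14.3184*cos(d)^2 - 33.9904*cos(d) + 20.4304)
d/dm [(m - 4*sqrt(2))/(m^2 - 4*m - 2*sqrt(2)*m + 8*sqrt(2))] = (m^2 - 4*m - 2*sqrt(2)*m + 2*(m - 4*sqrt(2))*(-m + sqrt(2) + 2) + 8*sqrt(2))/(m^2 - 4*m - 2*sqrt(2)*m + 8*sqrt(2))^2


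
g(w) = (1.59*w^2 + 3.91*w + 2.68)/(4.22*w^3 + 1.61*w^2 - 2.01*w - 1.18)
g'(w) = (3.18*w + 3.91)/(4.22*w^3 + 1.61*w^2 - 2.01*w - 1.18) + (-12.66*w^2 - 3.22*w + 2.01)*(1.59*w^2 + 3.91*w + 2.68)/(4.22*w^3 + 1.61*w^2 - 2.01*w - 1.18)^2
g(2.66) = 0.29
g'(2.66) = -0.18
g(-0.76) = -1.09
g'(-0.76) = -8.01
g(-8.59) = -0.03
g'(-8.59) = -0.00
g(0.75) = -4164.40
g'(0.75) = -20063110.72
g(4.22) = 0.14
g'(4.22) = -0.05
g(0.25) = -2.48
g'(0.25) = -2.43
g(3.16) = 0.22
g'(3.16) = -0.11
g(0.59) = -5.90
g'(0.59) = -33.18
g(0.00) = -2.27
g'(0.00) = 0.56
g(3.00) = 0.24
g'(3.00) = -0.13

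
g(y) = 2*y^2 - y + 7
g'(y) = 4*y - 1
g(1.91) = 12.39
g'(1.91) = 6.64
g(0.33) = 6.89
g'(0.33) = 0.32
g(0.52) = 7.02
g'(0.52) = 1.08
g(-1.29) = 11.62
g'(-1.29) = -6.16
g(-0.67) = 8.57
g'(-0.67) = -3.68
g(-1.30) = 11.68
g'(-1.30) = -6.20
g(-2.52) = 22.22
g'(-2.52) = -11.08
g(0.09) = 6.93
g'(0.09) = -0.64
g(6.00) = 73.00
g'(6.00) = 23.00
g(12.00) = 283.00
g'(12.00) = 47.00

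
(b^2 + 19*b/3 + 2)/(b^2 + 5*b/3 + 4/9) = 3*(b + 6)/(3*b + 4)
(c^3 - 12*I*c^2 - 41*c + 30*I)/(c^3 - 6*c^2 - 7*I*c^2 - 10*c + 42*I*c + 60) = (c^2 - 7*I*c - 6)/(c^2 - 2*c*(3 + I) + 12*I)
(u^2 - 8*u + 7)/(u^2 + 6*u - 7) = (u - 7)/(u + 7)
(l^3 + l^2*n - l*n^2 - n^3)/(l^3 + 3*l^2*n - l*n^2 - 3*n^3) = (l + n)/(l + 3*n)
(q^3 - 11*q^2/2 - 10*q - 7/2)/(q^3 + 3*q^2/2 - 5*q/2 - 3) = (2*q^2 - 13*q - 7)/(2*q^2 + q - 6)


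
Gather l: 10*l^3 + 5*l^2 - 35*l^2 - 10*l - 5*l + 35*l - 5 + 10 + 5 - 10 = 10*l^3 - 30*l^2 + 20*l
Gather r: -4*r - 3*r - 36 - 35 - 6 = -7*r - 77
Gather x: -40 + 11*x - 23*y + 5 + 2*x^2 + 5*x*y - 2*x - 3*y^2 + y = 2*x^2 + x*(5*y + 9) - 3*y^2 - 22*y - 35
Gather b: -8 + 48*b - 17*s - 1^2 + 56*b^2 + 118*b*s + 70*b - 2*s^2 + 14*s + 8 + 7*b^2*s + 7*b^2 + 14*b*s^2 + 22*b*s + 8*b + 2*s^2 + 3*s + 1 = b^2*(7*s + 63) + b*(14*s^2 + 140*s + 126)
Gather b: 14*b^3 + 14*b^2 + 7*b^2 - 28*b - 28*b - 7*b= 14*b^3 + 21*b^2 - 63*b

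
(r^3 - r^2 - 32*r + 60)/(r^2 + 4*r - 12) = r - 5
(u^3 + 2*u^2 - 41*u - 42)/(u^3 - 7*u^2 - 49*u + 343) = (u^2 - 5*u - 6)/(u^2 - 14*u + 49)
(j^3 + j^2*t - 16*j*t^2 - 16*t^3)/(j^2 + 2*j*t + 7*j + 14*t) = (j^3 + j^2*t - 16*j*t^2 - 16*t^3)/(j^2 + 2*j*t + 7*j + 14*t)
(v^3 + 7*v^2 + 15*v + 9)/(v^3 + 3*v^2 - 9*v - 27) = (v + 1)/(v - 3)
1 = 1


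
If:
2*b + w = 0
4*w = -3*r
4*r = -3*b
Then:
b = 0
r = 0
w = 0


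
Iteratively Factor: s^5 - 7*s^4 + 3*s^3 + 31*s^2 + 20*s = (s)*(s^4 - 7*s^3 + 3*s^2 + 31*s + 20) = s*(s - 5)*(s^3 - 2*s^2 - 7*s - 4) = s*(s - 5)*(s + 1)*(s^2 - 3*s - 4) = s*(s - 5)*(s - 4)*(s + 1)*(s + 1)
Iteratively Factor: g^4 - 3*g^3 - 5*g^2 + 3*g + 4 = (g + 1)*(g^3 - 4*g^2 - g + 4) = (g - 1)*(g + 1)*(g^2 - 3*g - 4) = (g - 1)*(g + 1)^2*(g - 4)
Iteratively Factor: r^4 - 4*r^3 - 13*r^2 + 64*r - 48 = (r - 1)*(r^3 - 3*r^2 - 16*r + 48) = (r - 3)*(r - 1)*(r^2 - 16) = (r - 4)*(r - 3)*(r - 1)*(r + 4)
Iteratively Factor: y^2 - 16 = (y - 4)*(y + 4)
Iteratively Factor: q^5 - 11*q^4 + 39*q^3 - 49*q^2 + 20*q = (q - 1)*(q^4 - 10*q^3 + 29*q^2 - 20*q) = (q - 5)*(q - 1)*(q^3 - 5*q^2 + 4*q) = (q - 5)*(q - 1)^2*(q^2 - 4*q) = (q - 5)*(q - 4)*(q - 1)^2*(q)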